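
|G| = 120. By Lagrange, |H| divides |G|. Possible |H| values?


Lagrange's theorem: |H| divides |G|
|G| = 120
Divisors of 120: 1, 2, 3, 4, 5, 6, 8, 10, 12, 15, 20, 24, 30, 40, 60, 120

Possible subgroup orders: {1, 2, 3, 4, 5, 6, 8, 10, 12, 15, 20, 24, 30, 40, 60, 120}


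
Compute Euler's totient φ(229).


Factor n: 229 = 229
φ(n) = n · ∏(1 - 1/p) over distinct primes p | n
φ(229) = 229 · (1 - 1/229) = 228

φ(229) = 228


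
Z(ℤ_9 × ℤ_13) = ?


Z(G) = {g ∈ G | gx = xg for all x ∈ G}
Direct product of abelian groups is abelian, so Z(G) = G

Z(ℤ_9 × ℤ_13) = ℤ_9 × ℤ_13


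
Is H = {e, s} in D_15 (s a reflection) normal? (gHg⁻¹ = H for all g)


H = {e, s} in D_15 (s a reflection)
r·s·r⁻¹ = sr⁻² ≠ s for n ≥ 3, so {e, s} is not closed under conjugation

No, not a normal subgroup


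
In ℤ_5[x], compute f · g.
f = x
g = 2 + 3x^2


Expand and collect like terms; reduce coefficients mod 5:
x^0: 0·2 = 0 ≡ 0 (mod 5)
x^1: 0·0 + 1·2 = 2 ≡ 2 (mod 5)
x^2: 0·3 + 1·0 = 0 ≡ 0 (mod 5)
x^3: 1·3 = 3 ≡ 3 (mod 5)
Result: 2x + 3x^3

f · g = 2x + 3x^3


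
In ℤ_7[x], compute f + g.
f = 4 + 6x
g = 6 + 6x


Add coefficients mod 7:
x^0: 4 + 6 = 3 (mod 7)
x^1: 6 + 6 = 5 (mod 7)
Result: 3 + 5x

f + g = 3 + 5x


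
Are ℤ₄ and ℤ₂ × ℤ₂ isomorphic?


Comparing ℤ₄ and ℤ₂ × ℤ₂:
ℤ₄ has an element of order 4; ℤ₂×ℤ₂ has exponent 2

No, ℤ₄ ≇ ℤ₂ × ℤ₂


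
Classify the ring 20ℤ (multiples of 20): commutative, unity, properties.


20ℤ is a commutative ring under +,× but has no multiplicative identity (1 ∉ 20ℤ); it has no zero divisors, but without unity it is not an integral domain
Commutative: Yes
Integral domain: No
Has unity: No

20ℤ (multiples of 20): Commutative=Yes, Unity=No


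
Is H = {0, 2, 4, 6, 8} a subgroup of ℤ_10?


Subgroup test for H = {0, 2, 4, 6, 8} in (ℤ_10, +):
(1) 0 ∈ H? Yes
(2) Closure: for all a,b ∈ H, (a+b) mod 10 ∈ H? Yes
(3) Inverses: for all a ∈ H, -a mod 10 ∈ H? Yes

Yes, H is a subgroup of ℤ_10


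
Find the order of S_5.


|S_n| = n! (number of permutations of n symbols)
|S_5| = 5! = 120

|S_5| = 120


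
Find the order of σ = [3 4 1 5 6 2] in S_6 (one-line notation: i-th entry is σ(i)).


Cycle decomposition: (1 3) (2 4 5 6)
Cycle lengths: 2, 4
Order = lcm(2, 4) = 4

ord(σ) = 4


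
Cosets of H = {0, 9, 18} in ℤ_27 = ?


H = {0, 9, 18}, |H| = 3
Number of cosets = |G|/|H| = 27/3 = 9
0 + H = {0, 9, 18}
1 + H = {1, 10, 19}
2 + H = {2, 11, 20}
3 + H = {3, 12, 21}
4 + H = {4, 13, 22}
5 + H = {5, 14, 23}
6 + H = {6, 15, 24}
7 + H = {7, 16, 25}
8 + H = {8, 17, 26}

Cosets: 0+H={0,9,18}; 1+H={1,10,19}; 2+H={2,11,20}; 3+H={3,12,21}; 4+H={4,13,22}; 5+H={5,14,23}; 6+H={6,15,24}; 7+H={7,16,25}; 8+H={8,17,26}


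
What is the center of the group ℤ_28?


Z(G) = {g ∈ G | gx = xg for all x ∈ G}
ℤ_28 is abelian, so Z(G) = G

Z(ℤ_28) = ℤ_28


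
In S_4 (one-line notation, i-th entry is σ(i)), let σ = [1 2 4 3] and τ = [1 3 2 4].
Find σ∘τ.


σ∘τ: apply τ first, then σ
1 →τ 1 →σ 1
2 →τ 3 →σ 4
3 →τ 2 →σ 2
4 →τ 4 →σ 3

σ∘τ = [1 4 2 3]


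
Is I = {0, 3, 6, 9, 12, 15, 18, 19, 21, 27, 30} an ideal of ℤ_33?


Check ideal conditions for I = {0, 3, 6, 9, 12, 15, 18, 19, 21, 27, 30} in ℤ_33:
(1) I is an additive subgroup? No
(2) For r ∈ ℤ_33 and a ∈ I: r·a ∈ I? No  [counterexample: r=2, a=12, r·a mod 33 = 24 ∉ I]

No, I is not an ideal of ℤ_33


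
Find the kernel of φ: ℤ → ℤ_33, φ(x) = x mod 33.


Kernel = preimage of identity
ker(φ) = {x ∈ ℤ : x ≡ 0 (mod 33)} = 33ℤ = {0, ±33, ±66, ...}

ker(φ) = 33ℤ


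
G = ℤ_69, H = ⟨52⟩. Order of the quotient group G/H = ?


|⟨52⟩| = n / gcd(52, 69) = 69 / 1 = 69
H is normal (ℤ_69 is abelian).
|G/H| = |G| / |H| = 69 / 69 = 1

|G/H| = 1


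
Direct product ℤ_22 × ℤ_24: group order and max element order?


|ℤ_22 × ℤ_24| = 22 × 24 = 528
Max element order = lcm(22,24) = 264
Cyclic? No (gcd=2)

|ℤ_22×ℤ_24| = 528, max element order = 264


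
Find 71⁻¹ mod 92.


Use the extended Euclidean algorithm to write 1 = 71·s + 92·t; then s mod 92 is the inverse.
Euclidean algorithm:
  71 = 0·92 + 71
  92 = 1·71 + 21
  71 = 3·21 + 8
  21 = 2·8 + 5
  8 = 1·5 + 3
  5 = 1·3 + 2
  3 = 1·2 + 1
  2 = 2·1 + 0
gcd(71,92) = 1
Back-substitution gives: 71·(35) + 92·(-27) = 1
So 71⁻¹ ≡ 35 ≡ 35 (mod 92)
Check: 71 × 35 = 2485 ≡ 1 (mod 92) ✓

71⁻¹ ≡ 35 (mod 92)


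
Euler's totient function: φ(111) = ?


Factor n: 111 = 3 × 37
φ(n) = n · ∏(1 - 1/p) over distinct primes p | n
φ(111) = 111 · (1 - 1/3) · (1 - 1/37) = 72

φ(111) = 72


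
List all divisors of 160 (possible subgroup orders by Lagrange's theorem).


Lagrange's theorem: |H| divides |G|
|G| = 160
Divisors of 160: 1, 2, 4, 5, 8, 10, 16, 20, 32, 40, 80, 160

Possible subgroup orders: {1, 2, 4, 5, 8, 10, 16, 20, 32, 40, 80, 160}


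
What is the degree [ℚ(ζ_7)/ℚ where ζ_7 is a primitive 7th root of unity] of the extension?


[ℚ(ζ_n):ℚ] = deg Φ_n(x) = φ(n). Here φ(7) = 6

[ℚ(ζ_7)/ℚ where ζ_7 is a primitive 7th root of unity] = 6


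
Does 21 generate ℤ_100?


g generates ℤ_n iff gcd(g, n) = 1
gcd(21, 100) = 1
Since gcd = 1, 21 is a generator.

Yes, 21 generates ℤ_100


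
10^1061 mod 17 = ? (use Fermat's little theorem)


Fermat's little theorem: if p is prime and gcd(a,p)=1, then a^(p-1) ≡ 1 (mod p)
p = 17 is prime, gcd(10,17) = 1
Reduce exponent: 1061 mod 16 = 5
So 10^1061 ≡ 10^5 (mod 17)
10^5 mod 17 = 6

10^1061 ≡ 6 (mod 17)


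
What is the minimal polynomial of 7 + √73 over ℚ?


Let α = 7 + √73. Then α - 7 = √73, so (α - 7)² = 73, giving α² - 14α - 24 = 0. Degree 2 and α ∉ ℚ, so this is the minimal polynomial.

Minimal polynomial: x² - 14x - 24


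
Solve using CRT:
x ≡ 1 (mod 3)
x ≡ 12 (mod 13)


m₁ = 3, m₂ = 13, gcd = 1, so CRT applies. M = m₁·m₂ = 39
Let M₁ = M/m₁ = 13, M₂ = M/m₂ = 3
Find y₁ ≡ M₁⁻¹ (mod m₁): 13⁻¹ ≡ 1 (mod 3)
Find y₂ ≡ M₂⁻¹ (mod m₂): 3⁻¹ ≡ 9 (mod 13)
x = a₁·M₁·y₁ + a₂·M₂·y₂ = 1·13·1 + 12·3·9 = 337
Reduce mod 39: x ≡ 25
Check: 25 mod 3 = 1 ✓, 25 mod 13 = 12 ✓

x ≡ 25 (mod 39)


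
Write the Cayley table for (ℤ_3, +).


Elements: {0, 1, 2}
Operation: addition mod 3
Entry (a, b) = (a + b) mod 3

Cayley table:
  | 0 | 1 | 2
0 | 0 | 1 | 2
1 | 1 | 2 | 0
2 | 2 | 0 | 1


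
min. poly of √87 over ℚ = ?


√87 satisfies x² - 87 = 0, irreducible over ℚ since 87 is squarefree

Minimal polynomial: x² - 87


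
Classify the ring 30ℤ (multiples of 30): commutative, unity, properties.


30ℤ is a commutative ring under +,× but has no multiplicative identity (1 ∉ 30ℤ); it has no zero divisors, but without unity it is not an integral domain
Commutative: Yes
Integral domain: No
Has unity: No

30ℤ (multiples of 30): Commutative=Yes, Unity=No


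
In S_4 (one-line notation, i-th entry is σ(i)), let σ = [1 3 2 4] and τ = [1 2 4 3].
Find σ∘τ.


σ∘τ: apply τ first, then σ
1 →τ 1 →σ 1
2 →τ 2 →σ 3
3 →τ 4 →σ 4
4 →τ 3 →σ 2

σ∘τ = [1 3 4 2]


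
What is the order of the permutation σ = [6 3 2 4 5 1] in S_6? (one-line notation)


Cycle decomposition: (1 6) (2 3)
Cycle lengths: 2, 2
Order = lcm(2, 2) = 2

ord(σ) = 2


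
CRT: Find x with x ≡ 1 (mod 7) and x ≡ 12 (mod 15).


m₁ = 7, m₂ = 15, gcd = 1, so CRT applies. M = m₁·m₂ = 105
Let M₁ = M/m₁ = 15, M₂ = M/m₂ = 7
Find y₁ ≡ M₁⁻¹ (mod m₁): 15⁻¹ ≡ 1 (mod 7)
Find y₂ ≡ M₂⁻¹ (mod m₂): 7⁻¹ ≡ 13 (mod 15)
x = a₁·M₁·y₁ + a₂·M₂·y₂ = 1·15·1 + 12·7·13 = 1107
Reduce mod 105: x ≡ 57
Check: 57 mod 7 = 1 ✓, 57 mod 15 = 12 ✓

x ≡ 57 (mod 105)


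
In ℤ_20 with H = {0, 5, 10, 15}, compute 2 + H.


2 + H = {2 + h (mod 20) : h ∈ H}
2+0=2, 2+5=7, 2+10=12, 2+15=17

2 + H = {2, 7, 12, 17}


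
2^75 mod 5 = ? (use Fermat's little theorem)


Fermat's little theorem: if p is prime and gcd(a,p)=1, then a^(p-1) ≡ 1 (mod p)
p = 5 is prime, gcd(2,5) = 1
Reduce exponent: 75 mod 4 = 3
So 2^75 ≡ 2^3 (mod 5)
2^3 mod 5 = 3

2^75 ≡ 3 (mod 5)


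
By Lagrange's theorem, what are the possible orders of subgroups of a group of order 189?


Lagrange's theorem: |H| divides |G|
|G| = 189
Divisors of 189: 1, 3, 7, 9, 21, 27, 63, 189

Possible subgroup orders: {1, 3, 7, 9, 21, 27, 63, 189}


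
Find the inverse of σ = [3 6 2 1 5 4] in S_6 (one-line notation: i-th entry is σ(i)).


To find σ⁻¹, swap domain and range:
σ(1) = 3 → σ⁻¹(3) = 1
σ(2) = 6 → σ⁻¹(6) = 2
σ(3) = 2 → σ⁻¹(2) = 3
σ(4) = 1 → σ⁻¹(1) = 4
σ(5) = 5 → σ⁻¹(5) = 5
σ(6) = 4 → σ⁻¹(4) = 6

σ⁻¹ = [4 3 1 6 5 2]


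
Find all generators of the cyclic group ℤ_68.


g generates ℤ_n iff gcd(g,n) = 1
Prime factors of 68: 2, 17
Generators are g ∈ {1,...,67} not divisible by any of these primes.
Generators: {1, 3, 5, 7, 9, 11, 13, 15, 19, 21, 23, 25, 27, 29, 31, 33, 35, 37, 39, 41, 43, 45, 47, 49, 53, 55, 57, 59, 61, 63, 65, 67}
Number of generators = φ(68) = 32

Generators of ℤ_68 = {1, 3, 5, 7, 9, 11, 13, 15, 19, 21, 23, 25, 27, 29, 31, 33, 35, 37, 39, 41, 43, 45, 47, 49, 53, 55, 57, 59, 61, 63, 65, 67}


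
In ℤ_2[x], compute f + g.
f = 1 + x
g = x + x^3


Add coefficients mod 2:
x^0: 1 + 0 = 1 (mod 2)
x^1: 1 + 1 = 0 (mod 2)
x^2: 0 + 0 = 0 (mod 2)
x^3: 0 + 1 = 1 (mod 2)
Result: 1 + x^3

f + g = 1 + x^3


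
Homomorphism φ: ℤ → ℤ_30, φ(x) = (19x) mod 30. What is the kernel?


Kernel = preimage of identity
ker(φ) = {x ∈ ℤ : 19x ≡ 0 (mod 30)}. gcd(19,30) = 1, so 19x ≡ 0 (mod 30) ⟺ x ≡ 0 (mod 30/1 = 30). Hence ker(φ) = 30ℤ

ker(φ) = 30ℤ


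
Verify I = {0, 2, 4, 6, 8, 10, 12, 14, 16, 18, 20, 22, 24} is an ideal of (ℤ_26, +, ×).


Check ideal conditions for I = {0, 2, 4, 6, 8, 10, 12, 14, 16, 18, 20, 22, 24} in ℤ_26:
(1) I is an additive subgroup? Yes
(2) For r ∈ ℤ_26 and a ∈ I: r·a ∈ I? Yes

Yes, I is an ideal of ℤ_26


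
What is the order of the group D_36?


|D_n| = 2n (n rotations and n reflections)
|D_36| = 2×36 = 72

|D_36| = 72


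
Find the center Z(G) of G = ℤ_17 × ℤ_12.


Z(G) = {g ∈ G | gx = xg for all x ∈ G}
Direct product of abelian groups is abelian, so Z(G) = G

Z(ℤ_17 × ℤ_12) = ℤ_17 × ℤ_12


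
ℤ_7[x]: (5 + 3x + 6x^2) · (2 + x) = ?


Expand and collect like terms; reduce coefficients mod 7:
x^0: 5·2 = 10 ≡ 3 (mod 7)
x^1: 5·1 + 3·2 = 11 ≡ 4 (mod 7)
x^2: 3·1 + 6·2 = 15 ≡ 1 (mod 7)
x^3: 6·1 = 6 ≡ 6 (mod 7)
Result: 3 + 4x + x^2 + 6x^3

f · g = 3 + 4x + x^2 + 6x^3


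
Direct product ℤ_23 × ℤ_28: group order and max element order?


|ℤ_23 × ℤ_28| = 23 × 28 = 644
Max element order = lcm(23,28) = 644
Cyclic? Yes (gcd=1)

|ℤ_23×ℤ_28| = 644, max element order = 644


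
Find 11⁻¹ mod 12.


Use the extended Euclidean algorithm to write 1 = 11·s + 12·t; then s mod 12 is the inverse.
Euclidean algorithm:
  11 = 0·12 + 11
  12 = 1·11 + 1
  11 = 11·1 + 0
gcd(11,12) = 1
Back-substitution gives: 11·(-1) + 12·(1) = 1
So 11⁻¹ ≡ -1 ≡ 11 (mod 12)
Check: 11 × 11 = 121 ≡ 1 (mod 12) ✓

11⁻¹ ≡ 11 (mod 12)


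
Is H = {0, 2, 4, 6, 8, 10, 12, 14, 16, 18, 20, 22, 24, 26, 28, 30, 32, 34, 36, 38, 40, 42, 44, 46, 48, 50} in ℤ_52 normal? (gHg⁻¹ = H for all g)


H = {0, 2, 4, 6, 8, 10, 12, 14, 16, 18, 20, 22, 24, 26, 28, 30, 32, 34, 36, 38, 40, 42, 44, 46, 48, 50} in ℤ_52
ℤ_52 is abelian; every subgroup of an abelian group is normal

Yes, normal subgroup


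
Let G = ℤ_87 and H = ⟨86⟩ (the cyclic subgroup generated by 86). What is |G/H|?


|⟨86⟩| = n / gcd(86, 87) = 87 / 1 = 87
H is normal (ℤ_87 is abelian).
|G/H| = |G| / |H| = 87 / 87 = 1

|G/H| = 1


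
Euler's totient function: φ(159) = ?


Factor n: 159 = 3 × 53
φ(n) = n · ∏(1 - 1/p) over distinct primes p | n
φ(159) = 159 · (1 - 1/3) · (1 - 1/53) = 104

φ(159) = 104


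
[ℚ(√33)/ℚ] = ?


√33 has minimal polynomial x² - 33 (irreducible over ℚ since 33 is squarefree)

[ℚ(√33)/ℚ] = 2


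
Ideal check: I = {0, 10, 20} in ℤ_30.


Check ideal conditions for I = {0, 10, 20} in ℤ_30:
(1) I is an additive subgroup? Yes
(2) For r ∈ ℤ_30 and a ∈ I: r·a ∈ I? Yes

Yes, I is an ideal of ℤ_30


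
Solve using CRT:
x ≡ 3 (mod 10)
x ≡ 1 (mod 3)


m₁ = 10, m₂ = 3, gcd = 1, so CRT applies. M = m₁·m₂ = 30
Let M₁ = M/m₁ = 3, M₂ = M/m₂ = 10
Find y₁ ≡ M₁⁻¹ (mod m₁): 3⁻¹ ≡ 7 (mod 10)
Find y₂ ≡ M₂⁻¹ (mod m₂): 10⁻¹ ≡ 1 (mod 3)
x = a₁·M₁·y₁ + a₂·M₂·y₂ = 3·3·7 + 1·10·1 = 73
Reduce mod 30: x ≡ 13
Check: 13 mod 10 = 3 ✓, 13 mod 3 = 1 ✓

x ≡ 13 (mod 30)


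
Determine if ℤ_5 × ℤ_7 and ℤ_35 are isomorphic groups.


Comparing ℤ_5 × ℤ_7 and ℤ_35:
gcd(5,7) = 1, so ℤ_5 × ℤ_7 ≅ ℤ_35 (CRT)

Yes, ℤ_5 × ℤ_7 ≅ ℤ_35


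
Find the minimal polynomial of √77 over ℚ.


√77 satisfies x² - 77 = 0, irreducible over ℚ since 77 is squarefree

Minimal polynomial: x² - 77


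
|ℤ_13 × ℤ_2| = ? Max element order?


|ℤ_13 × ℤ_2| = 13 × 2 = 26
Max element order = lcm(13,2) = 26
Cyclic? Yes (gcd=1)

|ℤ_13×ℤ_2| = 26, max element order = 26


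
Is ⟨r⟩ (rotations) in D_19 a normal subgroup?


H = ⟨r⟩ (rotations) in D_19
The rotation subgroup ⟨r⟩ has index 2 in D_19, so it is normal

Yes, normal subgroup


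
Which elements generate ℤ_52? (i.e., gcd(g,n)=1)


g generates ℤ_n iff gcd(g,n) = 1
Prime factors of 52: 2, 13
Generators are g ∈ {1,...,51} not divisible by any of these primes.
Generators: {1, 3, 5, 7, 9, 11, 15, 17, 19, 21, 23, 25, 27, 29, 31, 33, 35, 37, 41, 43, 45, 47, 49, 51}
Number of generators = φ(52) = 24

Generators of ℤ_52 = {1, 3, 5, 7, 9, 11, 15, 17, 19, 21, 23, 25, 27, 29, 31, 33, 35, 37, 41, 43, 45, 47, 49, 51}


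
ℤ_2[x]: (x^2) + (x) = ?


Add coefficients mod 2:
x^0: 0 + 0 = 0 (mod 2)
x^1: 0 + 1 = 1 (mod 2)
x^2: 1 + 0 = 1 (mod 2)
Result: x + x^2

f + g = x + x^2


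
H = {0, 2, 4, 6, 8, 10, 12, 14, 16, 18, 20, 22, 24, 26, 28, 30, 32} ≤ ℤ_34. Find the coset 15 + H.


15 + H = {15 + h (mod 34) : h ∈ H}
15+0=15, 15+2=17, 15+4=19, 15+6=21, 15+8=23, 15+10=25, 15+12=27, 15+14=29, 15+16=31, 15+18=33, 15+20=1, 15+22=3, 15+24=5, 15+26=7, 15+28=9, 15+30=11, 15+32=13
15 + H = {1, 3, 5, 7, 9, 11, 13, 15, 17, 19, 21, 23, 25, 27, 29, 31, 33} = 1 + H

15 + H = {1, 3, 5, 7, 9, 11, 13, 15, 17, 19, 21, 23, 25, 27, 29, 31, 33}


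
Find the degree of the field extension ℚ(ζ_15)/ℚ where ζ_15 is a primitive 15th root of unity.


[ℚ(ζ_n):ℚ] = deg Φ_n(x) = φ(n). Here φ(15) = 8

[ℚ(ζ_15)/ℚ where ζ_15 is a primitive 15th root of unity] = 8


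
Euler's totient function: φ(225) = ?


Factor n: 225 = 3^2 × 5^2
φ(n) = n · ∏(1 - 1/p) over distinct primes p | n
φ(225) = 225 · (1 - 1/3) · (1 - 1/5) = 120

φ(225) = 120


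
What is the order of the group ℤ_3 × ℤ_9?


|A × B| = |A| · |B|
|ℤ_3 × ℤ_9| = 3 × 9 = 27

|ℤ_3 × ℤ_9| = 27


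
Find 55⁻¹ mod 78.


Use the extended Euclidean algorithm to write 1 = 55·s + 78·t; then s mod 78 is the inverse.
Euclidean algorithm:
  55 = 0·78 + 55
  78 = 1·55 + 23
  55 = 2·23 + 9
  23 = 2·9 + 5
  9 = 1·5 + 4
  5 = 1·4 + 1
  4 = 4·1 + 0
gcd(55,78) = 1
Back-substitution gives: 55·(-17) + 78·(12) = 1
So 55⁻¹ ≡ -17 ≡ 61 (mod 78)
Check: 55 × 61 = 3355 ≡ 1 (mod 78) ✓

55⁻¹ ≡ 61 (mod 78)


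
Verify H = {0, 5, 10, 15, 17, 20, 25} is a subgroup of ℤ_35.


Subgroup test for H = {0, 5, 10, 15, 17, 20, 25} in (ℤ_35, +):
(1) 0 ∈ H? Yes
(2) Closure: for all a,b ∈ H, (a+b) mod 35 ∈ H? No  [counterexample: 5 + 17 = 22 ∉ H]
(3) Inverses: for all a ∈ H, -a mod 35 ∈ H? No

No, H is not a subgroup of ℤ_35


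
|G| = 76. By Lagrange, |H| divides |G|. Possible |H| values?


Lagrange's theorem: |H| divides |G|
|G| = 76
Divisors of 76: 1, 2, 4, 19, 38, 76

Possible subgroup orders: {1, 2, 4, 19, 38, 76}


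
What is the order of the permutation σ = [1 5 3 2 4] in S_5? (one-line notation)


Cycle decomposition: (2 5 4)
Cycle lengths: 3
Order = lcm(3) = 3

ord(σ) = 3


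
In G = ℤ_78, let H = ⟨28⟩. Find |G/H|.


|⟨28⟩| = n / gcd(28, 78) = 78 / 2 = 39
H is normal (ℤ_78 is abelian).
|G/H| = |G| / |H| = 78 / 39 = 2

|G/H| = 2


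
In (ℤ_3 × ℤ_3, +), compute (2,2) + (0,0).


Operation: componentwise addition mod (3, 3)
(2,2) + (0,0) = ((a₁+b₁) mod 3, (a₂+b₂) mod 3) with a = (2,2), b = (0,0)

(2,2) + (0,0) = (2,2)


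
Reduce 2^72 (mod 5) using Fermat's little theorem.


Fermat's little theorem: if p is prime and gcd(a,p)=1, then a^(p-1) ≡ 1 (mod p)
p = 5 is prime, gcd(2,5) = 1
Reduce exponent: 72 mod 4 = 0
So 2^72 ≡ 2^0 (mod 5)
2^0 = 1

2^72 ≡ 1 (mod 5)


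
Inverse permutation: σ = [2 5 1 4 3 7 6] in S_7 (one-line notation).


To find σ⁻¹, swap domain and range:
σ(1) = 2 → σ⁻¹(2) = 1
σ(2) = 5 → σ⁻¹(5) = 2
σ(3) = 1 → σ⁻¹(1) = 3
σ(4) = 4 → σ⁻¹(4) = 4
σ(5) = 3 → σ⁻¹(3) = 5
σ(6) = 7 → σ⁻¹(7) = 6
σ(7) = 6 → σ⁻¹(6) = 7

σ⁻¹ = [3 1 5 4 2 7 6]


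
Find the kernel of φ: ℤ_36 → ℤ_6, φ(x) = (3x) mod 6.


Kernel = preimage of identity
ker(φ) = {x ∈ ℤ_36 : 3x ≡ 0 (mod 6)}. Since 6 | 36, φ is well-defined. The kernel is the cyclic subgroup ⟨2⟩ of ℤ_36 (order 18), i.e. {0, 2, 4, 6, 8, 10, 12, 14, 16, 18, 20, 22, 24, 26, 28, 30, 32, 34}

ker(φ) = {0, 2, 4, 6, 8, 10, 12, 14, 16, 18, 20, 22, 24, 26, 28, 30, 32, 34}


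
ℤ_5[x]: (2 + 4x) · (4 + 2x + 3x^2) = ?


Expand and collect like terms; reduce coefficients mod 5:
x^0: 2·4 = 8 ≡ 3 (mod 5)
x^1: 2·2 + 4·4 = 20 ≡ 0 (mod 5)
x^2: 2·3 + 4·2 = 14 ≡ 4 (mod 5)
x^3: 4·3 = 12 ≡ 2 (mod 5)
Result: 3 + 4x^2 + 2x^3

f · g = 3 + 4x^2 + 2x^3


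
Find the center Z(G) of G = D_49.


Z(G) = {g ∈ G | gx = xg for all x ∈ G}
For odd n, Z(D_n) = {e}: no nontrivial rotation commutes with all reflections

Z(D_49) = {e}


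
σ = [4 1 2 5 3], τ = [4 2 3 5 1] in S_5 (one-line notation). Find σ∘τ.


σ∘τ: apply τ first, then σ
1 →τ 4 →σ 5
2 →τ 2 →σ 1
3 →τ 3 →σ 2
4 →τ 5 →σ 3
5 →τ 1 →σ 4

σ∘τ = [5 1 2 3 4]


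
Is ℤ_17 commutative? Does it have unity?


ℤ_17 is a commutative ring with unity 1; 17 is prime, so ℤ_17 is a field (hence an integral domain)
Commutative: Yes
Integral domain: Yes
Has unity: Yes

ℤ_17: Commutative=Yes, Unity=Yes


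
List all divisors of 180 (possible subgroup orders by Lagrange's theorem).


Lagrange's theorem: |H| divides |G|
|G| = 180
Divisors of 180: 1, 2, 3, 4, 5, 6, 9, 10, 12, 15, 18, 20, 30, 36, 45, 60, 90, 180

Possible subgroup orders: {1, 2, 3, 4, 5, 6, 9, 10, 12, 15, 18, 20, 30, 36, 45, 60, 90, 180}


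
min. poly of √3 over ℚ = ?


√3 satisfies x² - 3 = 0, irreducible over ℚ since 3 is squarefree

Minimal polynomial: x² - 3


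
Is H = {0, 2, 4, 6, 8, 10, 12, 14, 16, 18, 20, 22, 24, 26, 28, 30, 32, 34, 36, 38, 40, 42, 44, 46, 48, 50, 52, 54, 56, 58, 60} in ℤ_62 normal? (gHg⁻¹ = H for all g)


H = {0, 2, 4, 6, 8, 10, 12, 14, 16, 18, 20, 22, 24, 26, 28, 30, 32, 34, 36, 38, 40, 42, 44, 46, 48, 50, 52, 54, 56, 58, 60} in ℤ_62
ℤ_62 is abelian; every subgroup of an abelian group is normal

Yes, normal subgroup


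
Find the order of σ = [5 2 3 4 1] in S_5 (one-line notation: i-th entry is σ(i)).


Cycle decomposition: (1 5)
Cycle lengths: 2
Order = lcm(2) = 2

ord(σ) = 2


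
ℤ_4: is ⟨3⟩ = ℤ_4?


g generates ℤ_n iff gcd(g, n) = 1
gcd(3, 4) = 1
Since gcd = 1, 3 is a generator.

Yes, 3 generates ℤ_4


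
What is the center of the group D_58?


Z(G) = {g ∈ G | gx = xg for all x ∈ G}
For even n, Z(D_n) = {e, r^(n/2)}: the 180° rotation r^29 commutes with every reflection and rotation

Z(D_58) = {e, r^29}


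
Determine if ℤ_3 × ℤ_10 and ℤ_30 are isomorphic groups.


Comparing ℤ_3 × ℤ_10 and ℤ_30:
gcd(3,10) = 1, so ℤ_3 × ℤ_10 ≅ ℤ_30 (CRT)

Yes, ℤ_3 × ℤ_10 ≅ ℤ_30


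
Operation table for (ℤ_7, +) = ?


Elements: {0, 1, 2, 3, 4, 5, 6}
Operation: addition mod 7
Entry (a, b) = (a + b) mod 7

Cayley table:
  | 0 | 1 | 2 | 3 | 4 | 5 | 6
0 | 0 | 1 | 2 | 3 | 4 | 5 | 6
1 | 1 | 2 | 3 | 4 | 5 | 6 | 0
2 | 2 | 3 | 4 | 5 | 6 | 0 | 1
3 | 3 | 4 | 5 | 6 | 0 | 1 | 2
4 | 4 | 5 | 6 | 0 | 1 | 2 | 3
5 | 5 | 6 | 0 | 1 | 2 | 3 | 4
6 | 6 | 0 | 1 | 2 | 3 | 4 | 5


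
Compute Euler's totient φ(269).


Factor n: 269 = 269
φ(n) = n · ∏(1 - 1/p) over distinct primes p | n
φ(269) = 269 · (1 - 1/269) = 268

φ(269) = 268


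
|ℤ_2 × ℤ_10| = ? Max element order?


|ℤ_2 × ℤ_10| = 2 × 10 = 20
Max element order = lcm(2,10) = 10
Cyclic? No (gcd=2)

|ℤ_2×ℤ_10| = 20, max element order = 10


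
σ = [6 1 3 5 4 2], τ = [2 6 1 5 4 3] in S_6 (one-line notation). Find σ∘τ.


σ∘τ: apply τ first, then σ
1 →τ 2 →σ 1
2 →τ 6 →σ 2
3 →τ 1 →σ 6
4 →τ 5 →σ 4
5 →τ 4 →σ 5
6 →τ 3 →σ 3

σ∘τ = [1 2 6 4 5 3]


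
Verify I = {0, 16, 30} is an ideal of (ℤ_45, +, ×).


Check ideal conditions for I = {0, 16, 30} in ℤ_45:
(1) I is an additive subgroup? No
(2) For r ∈ ℤ_45 and a ∈ I: r·a ∈ I? No  [counterexample: r=2, a=16, r·a mod 45 = 32 ∉ I]

No, I is not an ideal of ℤ_45


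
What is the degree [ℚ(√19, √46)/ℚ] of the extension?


[ℚ(√19,√46):ℚ] = [ℚ(√19,√46):ℚ(√19)]·[ℚ(√19):ℚ] = 2·2 = 4

[ℚ(√19, √46)/ℚ] = 4


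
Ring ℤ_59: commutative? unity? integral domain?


ℤ_59 is a commutative ring with unity 1; 59 is prime, so ℤ_59 is a field (hence an integral domain)
Commutative: Yes
Integral domain: Yes
Has unity: Yes

ℤ_59: Commutative=Yes, Unity=Yes


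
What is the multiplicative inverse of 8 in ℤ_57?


Use the extended Euclidean algorithm to write 1 = 8·s + 57·t; then s mod 57 is the inverse.
Euclidean algorithm:
  8 = 0·57 + 8
  57 = 7·8 + 1
  8 = 8·1 + 0
gcd(8,57) = 1
Back-substitution gives: 8·(-7) + 57·(1) = 1
So 8⁻¹ ≡ -7 ≡ 50 (mod 57)
Check: 8 × 50 = 400 ≡ 1 (mod 57) ✓

8⁻¹ ≡ 50 (mod 57)


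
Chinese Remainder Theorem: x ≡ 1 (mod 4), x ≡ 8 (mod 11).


m₁ = 4, m₂ = 11, gcd = 1, so CRT applies. M = m₁·m₂ = 44
Let M₁ = M/m₁ = 11, M₂ = M/m₂ = 4
Find y₁ ≡ M₁⁻¹ (mod m₁): 11⁻¹ ≡ 3 (mod 4)
Find y₂ ≡ M₂⁻¹ (mod m₂): 4⁻¹ ≡ 3 (mod 11)
x = a₁·M₁·y₁ + a₂·M₂·y₂ = 1·11·3 + 8·4·3 = 129
Reduce mod 44: x ≡ 41
Check: 41 mod 4 = 1 ✓, 41 mod 11 = 8 ✓

x ≡ 41 (mod 44)


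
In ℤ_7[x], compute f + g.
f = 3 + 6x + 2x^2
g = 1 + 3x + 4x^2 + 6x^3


Add coefficients mod 7:
x^0: 3 + 1 = 4 (mod 7)
x^1: 6 + 3 = 2 (mod 7)
x^2: 2 + 4 = 6 (mod 7)
x^3: 0 + 6 = 6 (mod 7)
Result: 4 + 2x + 6x^2 + 6x^3

f + g = 4 + 2x + 6x^2 + 6x^3


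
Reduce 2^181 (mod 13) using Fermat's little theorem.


Fermat's little theorem: if p is prime and gcd(a,p)=1, then a^(p-1) ≡ 1 (mod p)
p = 13 is prime, gcd(2,13) = 1
Reduce exponent: 181 mod 12 = 1
So 2^181 ≡ 2^1 (mod 13)
2^1 mod 13 = 2

2^181 ≡ 2 (mod 13)


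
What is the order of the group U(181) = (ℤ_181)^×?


U(n) is the group of units mod n; |U(n)| = φ(n)
|U(181)| = φ(181) = 180

|U(181) = (ℤ_181)^×| = 180


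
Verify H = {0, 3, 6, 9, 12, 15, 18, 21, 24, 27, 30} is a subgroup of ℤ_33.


Subgroup test for H = {0, 3, 6, 9, 12, 15, 18, 21, 24, 27, 30} in (ℤ_33, +):
(1) 0 ∈ H? Yes
(2) Closure: for all a,b ∈ H, (a+b) mod 33 ∈ H? Yes
(3) Inverses: for all a ∈ H, -a mod 33 ∈ H? Yes

Yes, H is a subgroup of ℤ_33


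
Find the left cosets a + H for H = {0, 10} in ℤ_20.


H = {0, 10}, |H| = 2
Number of cosets = |G|/|H| = 20/2 = 10
0 + H = {0, 10}
1 + H = {1, 11}
2 + H = {2, 12}
3 + H = {3, 13}
4 + H = {4, 14}
5 + H = {5, 15}
6 + H = {6, 16}
7 + H = {7, 17}
8 + H = {8, 18}
9 + H = {9, 19}

Cosets: 0+H={0,10}; 1+H={1,11}; 2+H={2,12}; 3+H={3,13}; 4+H={4,14}; 5+H={5,15}; 6+H={6,16}; 7+H={7,17}; 8+H={8,18}; 9+H={9,19}


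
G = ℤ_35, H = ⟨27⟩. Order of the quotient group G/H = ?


|⟨27⟩| = n / gcd(27, 35) = 35 / 1 = 35
H is normal (ℤ_35 is abelian).
|G/H| = |G| / |H| = 35 / 35 = 1

|G/H| = 1


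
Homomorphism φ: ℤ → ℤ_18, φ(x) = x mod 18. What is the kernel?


Kernel = preimage of identity
ker(φ) = {x ∈ ℤ : x ≡ 0 (mod 18)} = 18ℤ = {0, ±18, ±36, ...}

ker(φ) = 18ℤ


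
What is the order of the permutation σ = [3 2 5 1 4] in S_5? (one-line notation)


Cycle decomposition: (1 3 5 4)
Cycle lengths: 4
Order = lcm(4) = 4

ord(σ) = 4


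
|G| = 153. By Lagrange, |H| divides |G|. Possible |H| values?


Lagrange's theorem: |H| divides |G|
|G| = 153
Divisors of 153: 1, 3, 9, 17, 51, 153

Possible subgroup orders: {1, 3, 9, 17, 51, 153}


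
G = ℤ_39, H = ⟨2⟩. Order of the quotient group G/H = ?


|⟨2⟩| = n / gcd(2, 39) = 39 / 1 = 39
H is normal (ℤ_39 is abelian).
|G/H| = |G| / |H| = 39 / 39 = 1

|G/H| = 1


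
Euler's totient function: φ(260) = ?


Factor n: 260 = 2^2 × 5 × 13
φ(n) = n · ∏(1 - 1/p) over distinct primes p | n
φ(260) = 260 · (1 - 1/2) · (1 - 1/5) · (1 - 1/13) = 96

φ(260) = 96


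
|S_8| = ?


|S_n| = n! (number of permutations of n symbols)
|S_8| = 8! = 40320

|S_8| = 40320


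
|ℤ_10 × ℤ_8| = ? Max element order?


|ℤ_10 × ℤ_8| = 10 × 8 = 80
Max element order = lcm(10,8) = 40
Cyclic? No (gcd=2)

|ℤ_10×ℤ_8| = 80, max element order = 40


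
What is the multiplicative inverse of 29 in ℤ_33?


Use the extended Euclidean algorithm to write 1 = 29·s + 33·t; then s mod 33 is the inverse.
Euclidean algorithm:
  29 = 0·33 + 29
  33 = 1·29 + 4
  29 = 7·4 + 1
  4 = 4·1 + 0
gcd(29,33) = 1
Back-substitution gives: 29·(8) + 33·(-7) = 1
So 29⁻¹ ≡ 8 ≡ 8 (mod 33)
Check: 29 × 8 = 232 ≡ 1 (mod 33) ✓

29⁻¹ ≡ 8 (mod 33)


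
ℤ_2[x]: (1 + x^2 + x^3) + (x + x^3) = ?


Add coefficients mod 2:
x^0: 1 + 0 = 1 (mod 2)
x^1: 0 + 1 = 1 (mod 2)
x^2: 1 + 0 = 1 (mod 2)
x^3: 1 + 1 = 0 (mod 2)
Result: 1 + x + x^2

f + g = 1 + x + x^2


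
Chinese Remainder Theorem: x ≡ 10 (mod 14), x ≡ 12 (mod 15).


m₁ = 14, m₂ = 15, gcd = 1, so CRT applies. M = m₁·m₂ = 210
Let M₁ = M/m₁ = 15, M₂ = M/m₂ = 14
Find y₁ ≡ M₁⁻¹ (mod m₁): 15⁻¹ ≡ 1 (mod 14)
Find y₂ ≡ M₂⁻¹ (mod m₂): 14⁻¹ ≡ 14 (mod 15)
x = a₁·M₁·y₁ + a₂·M₂·y₂ = 10·15·1 + 12·14·14 = 2502
Reduce mod 210: x ≡ 192
Check: 192 mod 14 = 10 ✓, 192 mod 15 = 12 ✓

x ≡ 192 (mod 210)


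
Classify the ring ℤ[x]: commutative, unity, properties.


Polynomial ring over ℤ (an integral domain) is a commutative integral domain with unity 1
Commutative: Yes
Integral domain: Yes
Has unity: Yes

ℤ[x]: Commutative=Yes, Unity=Yes


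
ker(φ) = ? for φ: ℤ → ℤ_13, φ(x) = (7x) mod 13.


Kernel = preimage of identity
ker(φ) = {x ∈ ℤ : 7x ≡ 0 (mod 13)}. gcd(7,13) = 1, so 7x ≡ 0 (mod 13) ⟺ x ≡ 0 (mod 13/1 = 13). Hence ker(φ) = 13ℤ

ker(φ) = 13ℤ


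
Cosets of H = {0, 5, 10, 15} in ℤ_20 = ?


H = {0, 5, 10, 15}, |H| = 4
Number of cosets = |G|/|H| = 20/4 = 5
0 + H = {0, 5, 10, 15}
1 + H = {1, 6, 11, 16}
2 + H = {2, 7, 12, 17}
3 + H = {3, 8, 13, 18}
4 + H = {4, 9, 14, 19}

Cosets: 0+H={0,5,10,15}; 1+H={1,6,11,16}; 2+H={2,7,12,17}; 3+H={3,8,13,18}; 4+H={4,9,14,19}


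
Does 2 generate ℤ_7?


g generates ℤ_n iff gcd(g, n) = 1
gcd(2, 7) = 1
Since gcd = 1, 2 is a generator.

Yes, 2 generates ℤ_7


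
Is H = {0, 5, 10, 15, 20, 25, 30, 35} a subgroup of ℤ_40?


Subgroup test for H = {0, 5, 10, 15, 20, 25, 30, 35} in (ℤ_40, +):
(1) 0 ∈ H? Yes
(2) Closure: for all a,b ∈ H, (a+b) mod 40 ∈ H? Yes
(3) Inverses: for all a ∈ H, -a mod 40 ∈ H? Yes

Yes, H is a subgroup of ℤ_40


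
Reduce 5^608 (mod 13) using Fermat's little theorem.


Fermat's little theorem: if p is prime and gcd(a,p)=1, then a^(p-1) ≡ 1 (mod p)
p = 13 is prime, gcd(5,13) = 1
Reduce exponent: 608 mod 12 = 8
So 5^608 ≡ 5^8 (mod 13)
5^8 mod 13 = 1

5^608 ≡ 1 (mod 13)


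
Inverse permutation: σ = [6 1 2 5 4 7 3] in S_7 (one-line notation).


To find σ⁻¹, swap domain and range:
σ(1) = 6 → σ⁻¹(6) = 1
σ(2) = 1 → σ⁻¹(1) = 2
σ(3) = 2 → σ⁻¹(2) = 3
σ(4) = 5 → σ⁻¹(5) = 4
σ(5) = 4 → σ⁻¹(4) = 5
σ(6) = 7 → σ⁻¹(7) = 6
σ(7) = 3 → σ⁻¹(3) = 7

σ⁻¹ = [2 3 7 5 4 1 6]


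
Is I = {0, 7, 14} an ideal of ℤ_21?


Check ideal conditions for I = {0, 7, 14} in ℤ_21:
(1) I is an additive subgroup? Yes
(2) For r ∈ ℤ_21 and a ∈ I: r·a ∈ I? Yes

Yes, I is an ideal of ℤ_21


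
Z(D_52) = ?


Z(G) = {g ∈ G | gx = xg for all x ∈ G}
For even n, Z(D_n) = {e, r^(n/2)}: the 180° rotation r^26 commutes with every reflection and rotation

Z(D_52) = {e, r^26}


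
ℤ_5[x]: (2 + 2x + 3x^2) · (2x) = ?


Expand and collect like terms; reduce coefficients mod 5:
x^0: 2·0 = 0 ≡ 0 (mod 5)
x^1: 2·2 + 2·0 = 4 ≡ 4 (mod 5)
x^2: 2·2 + 3·0 = 4 ≡ 4 (mod 5)
x^3: 3·2 = 6 ≡ 1 (mod 5)
Result: 4x + 4x^2 + x^3

f · g = 4x + 4x^2 + x^3


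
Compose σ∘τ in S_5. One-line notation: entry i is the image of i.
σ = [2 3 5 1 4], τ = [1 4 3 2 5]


σ∘τ: apply τ first, then σ
1 →τ 1 →σ 2
2 →τ 4 →σ 1
3 →τ 3 →σ 5
4 →τ 2 →σ 3
5 →τ 5 →σ 4

σ∘τ = [2 1 5 3 4]


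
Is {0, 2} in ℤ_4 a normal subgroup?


H = {0, 2} in ℤ_4
ℤ_4 is abelian; every subgroup of an abelian group is normal

Yes, normal subgroup


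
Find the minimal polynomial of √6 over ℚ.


√6 satisfies x² - 6 = 0, irreducible over ℚ since 6 is squarefree

Minimal polynomial: x² - 6


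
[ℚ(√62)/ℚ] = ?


√62 has minimal polynomial x² - 62 (irreducible over ℚ since 62 is squarefree)

[ℚ(√62)/ℚ] = 2


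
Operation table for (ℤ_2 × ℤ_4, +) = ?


Elements: {(0,0), (0,1), (0,2), (0,3), (1,0), (1,1), (1,2), (1,3)}
Operation: componentwise addition mod (2, 4)
Entry (a, b) = ((a₁+b₁) mod 2, (a₂+b₂) mod 4)

Cayley table:
      | (0,0) | (0,1) | (0,2) | (0,3) | (1,0) | (1,1) | (1,2) | (1,3)
(0,0) | (0,0) | (0,1) | (0,2) | (0,3) | (1,0) | (1,1) | (1,2) | (1,3)
(0,1) | (0,1) | (0,2) | (0,3) | (0,0) | (1,1) | (1,2) | (1,3) | (1,0)
(0,2) | (0,2) | (0,3) | (0,0) | (0,1) | (1,2) | (1,3) | (1,0) | (1,1)
(0,3) | (0,3) | (0,0) | (0,1) | (0,2) | (1,3) | (1,0) | (1,1) | (1,2)
(1,0) | (1,0) | (1,1) | (1,2) | (1,3) | (0,0) | (0,1) | (0,2) | (0,3)
(1,1) | (1,1) | (1,2) | (1,3) | (1,0) | (0,1) | (0,2) | (0,3) | (0,0)
(1,2) | (1,2) | (1,3) | (1,0) | (1,1) | (0,2) | (0,3) | (0,0) | (0,1)
(1,3) | (1,3) | (1,0) | (1,1) | (1,2) | (0,3) | (0,0) | (0,1) | (0,2)


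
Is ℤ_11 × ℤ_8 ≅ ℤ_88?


Comparing ℤ_11 × ℤ_8 and ℤ_88:
gcd(11,8) = 1, so ℤ_11 × ℤ_8 ≅ ℤ_88 (CRT)

Yes, ℤ_11 × ℤ_8 ≅ ℤ_88


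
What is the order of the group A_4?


|A_n| = n!/2 (even permutations)
|A_4| = 4!/2 = 24/2 = 12

|A_4| = 12


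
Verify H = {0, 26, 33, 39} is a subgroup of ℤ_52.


Subgroup test for H = {0, 26, 33, 39} in (ℤ_52, +):
(1) 0 ∈ H? Yes
(2) Closure: for all a,b ∈ H, (a+b) mod 52 ∈ H? No  [counterexample: 26 + 33 = 7 ∉ H]
(3) Inverses: for all a ∈ H, -a mod 52 ∈ H? No

No, H is not a subgroup of ℤ_52


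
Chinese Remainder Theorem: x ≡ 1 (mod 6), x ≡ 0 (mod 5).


m₁ = 6, m₂ = 5, gcd = 1, so CRT applies. M = m₁·m₂ = 30
Let M₁ = M/m₁ = 5, M₂ = M/m₂ = 6
Find y₁ ≡ M₁⁻¹ (mod m₁): 5⁻¹ ≡ 5 (mod 6)
Find y₂ ≡ M₂⁻¹ (mod m₂): 6⁻¹ ≡ 1 (mod 5)
x = a₁·M₁·y₁ + a₂·M₂·y₂ = 1·5·5 + 0·6·1 = 25
Reduce mod 30: x ≡ 25
Check: 25 mod 6 = 1 ✓, 25 mod 5 = 0 ✓

x ≡ 25 (mod 30)


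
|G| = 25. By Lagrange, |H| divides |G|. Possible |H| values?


Lagrange's theorem: |H| divides |G|
|G| = 25
Divisors of 25: 1, 5, 25

Possible subgroup orders: {1, 5, 25}


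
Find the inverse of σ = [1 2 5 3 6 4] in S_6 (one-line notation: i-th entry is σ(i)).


To find σ⁻¹, swap domain and range:
σ(1) = 1 → σ⁻¹(1) = 1
σ(2) = 2 → σ⁻¹(2) = 2
σ(3) = 5 → σ⁻¹(5) = 3
σ(4) = 3 → σ⁻¹(3) = 4
σ(5) = 6 → σ⁻¹(6) = 5
σ(6) = 4 → σ⁻¹(4) = 6

σ⁻¹ = [1 2 4 6 3 5]


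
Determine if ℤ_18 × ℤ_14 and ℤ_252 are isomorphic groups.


Comparing ℤ_18 × ℤ_14 and ℤ_252:
gcd(18,14) = 2 ≠ 1. Max element order in ℤ_18×ℤ_14 is lcm(18,14) = 126 < 252, so it has no element of order 252

No, ℤ_18 × ℤ_14 ≇ ℤ_252


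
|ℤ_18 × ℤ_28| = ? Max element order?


|ℤ_18 × ℤ_28| = 18 × 28 = 504
Max element order = lcm(18,28) = 252
Cyclic? No (gcd=2)

|ℤ_18×ℤ_28| = 504, max element order = 252


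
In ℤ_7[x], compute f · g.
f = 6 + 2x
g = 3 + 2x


Expand and collect like terms; reduce coefficients mod 7:
x^0: 6·3 = 18 ≡ 4 (mod 7)
x^1: 6·2 + 2·3 = 18 ≡ 4 (mod 7)
x^2: 2·2 = 4 ≡ 4 (mod 7)
Result: 4 + 4x + 4x^2

f · g = 4 + 4x + 4x^2


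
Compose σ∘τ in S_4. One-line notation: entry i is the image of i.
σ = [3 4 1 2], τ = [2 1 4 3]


σ∘τ: apply τ first, then σ
1 →τ 2 →σ 4
2 →τ 1 →σ 3
3 →τ 4 →σ 2
4 →τ 3 →σ 1

σ∘τ = [4 3 2 1]


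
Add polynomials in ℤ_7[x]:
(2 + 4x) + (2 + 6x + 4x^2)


Add coefficients mod 7:
x^0: 2 + 2 = 4 (mod 7)
x^1: 4 + 6 = 3 (mod 7)
x^2: 0 + 4 = 4 (mod 7)
Result: 4 + 3x + 4x^2

f + g = 4 + 3x + 4x^2


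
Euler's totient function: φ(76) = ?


Factor n: 76 = 2^2 × 19
φ(n) = n · ∏(1 - 1/p) over distinct primes p | n
φ(76) = 76 · (1 - 1/2) · (1 - 1/19) = 36

φ(76) = 36


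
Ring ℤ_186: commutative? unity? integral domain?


ℤ_186 is a commutative ring with unity 1; 186 = 2×93 is composite, so 2·93 ≡ 0 gives zero divisors (not an integral domain)
Commutative: Yes
Integral domain: No
Has unity: Yes

ℤ_186: Commutative=Yes, Unity=Yes


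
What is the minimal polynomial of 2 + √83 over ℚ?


Let α = 2 + √83. Then α - 2 = √83, so (α - 2)² = 83, giving α² - 4α - 79 = 0. Degree 2 and α ∉ ℚ, so this is the minimal polynomial.

Minimal polynomial: x² - 4x - 79


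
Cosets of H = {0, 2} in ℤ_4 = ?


H = {0, 2}, |H| = 2
Number of cosets = |G|/|H| = 4/2 = 2
0 + H = {0, 2}
1 + H = {1, 3}

Cosets: 0+H={0,2}; 1+H={1,3}


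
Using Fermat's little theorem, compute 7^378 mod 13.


Fermat's little theorem: if p is prime and gcd(a,p)=1, then a^(p-1) ≡ 1 (mod p)
p = 13 is prime, gcd(7,13) = 1
Reduce exponent: 378 mod 12 = 6
So 7^378 ≡ 7^6 (mod 13)
7^6 mod 13 = 12

7^378 ≡ 12 (mod 13)


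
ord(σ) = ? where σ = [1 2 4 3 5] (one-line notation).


Cycle decomposition: (3 4)
Cycle lengths: 2
Order = lcm(2) = 2

ord(σ) = 2


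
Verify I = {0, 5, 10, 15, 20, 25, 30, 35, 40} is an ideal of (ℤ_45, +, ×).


Check ideal conditions for I = {0, 5, 10, 15, 20, 25, 30, 35, 40} in ℤ_45:
(1) I is an additive subgroup? Yes
(2) For r ∈ ℤ_45 and a ∈ I: r·a ∈ I? Yes

Yes, I is an ideal of ℤ_45


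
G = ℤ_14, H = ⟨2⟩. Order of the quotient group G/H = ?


|⟨2⟩| = n / gcd(2, 14) = 14 / 2 = 7
H is normal (ℤ_14 is abelian).
|G/H| = |G| / |H| = 14 / 7 = 2

|G/H| = 2


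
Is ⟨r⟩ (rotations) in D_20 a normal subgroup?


H = ⟨r⟩ (rotations) in D_20
The rotation subgroup ⟨r⟩ has index 2 in D_20, so it is normal

Yes, normal subgroup


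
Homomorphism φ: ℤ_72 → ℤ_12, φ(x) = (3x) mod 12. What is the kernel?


Kernel = preimage of identity
ker(φ) = {x ∈ ℤ_72 : 3x ≡ 0 (mod 12)}. Since 12 | 72, φ is well-defined. The kernel is the cyclic subgroup ⟨4⟩ of ℤ_72 (order 18), i.e. {0, 4, 8, 12, 16, 20, 24, 28, 32, 36, 40, 44, 48, 52, 56, 60, 64, 68}

ker(φ) = {0, 4, 8, 12, 16, 20, 24, 28, 32, 36, 40, 44, 48, 52, 56, 60, 64, 68}


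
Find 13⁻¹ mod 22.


Use the extended Euclidean algorithm to write 1 = 13·s + 22·t; then s mod 22 is the inverse.
Euclidean algorithm:
  13 = 0·22 + 13
  22 = 1·13 + 9
  13 = 1·9 + 4
  9 = 2·4 + 1
  4 = 4·1 + 0
gcd(13,22) = 1
Back-substitution gives: 13·(-5) + 22·(3) = 1
So 13⁻¹ ≡ -5 ≡ 17 (mod 22)
Check: 13 × 17 = 221 ≡ 1 (mod 22) ✓

13⁻¹ ≡ 17 (mod 22)


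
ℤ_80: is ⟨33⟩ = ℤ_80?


g generates ℤ_n iff gcd(g, n) = 1
gcd(33, 80) = 1
Since gcd = 1, 33 is a generator.

Yes, 33 generates ℤ_80


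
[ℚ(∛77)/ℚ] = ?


∛77 has minimal polynomial x³ - 77 (irreducible over ℚ since 77 is not a perfect cube)

[ℚ(∛77)/ℚ] = 3


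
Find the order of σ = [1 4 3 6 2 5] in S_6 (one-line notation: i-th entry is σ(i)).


Cycle decomposition: (2 4 6 5)
Cycle lengths: 4
Order = lcm(4) = 4

ord(σ) = 4


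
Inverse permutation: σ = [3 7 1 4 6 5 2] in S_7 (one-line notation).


To find σ⁻¹, swap domain and range:
σ(1) = 3 → σ⁻¹(3) = 1
σ(2) = 7 → σ⁻¹(7) = 2
σ(3) = 1 → σ⁻¹(1) = 3
σ(4) = 4 → σ⁻¹(4) = 4
σ(5) = 6 → σ⁻¹(6) = 5
σ(6) = 5 → σ⁻¹(5) = 6
σ(7) = 2 → σ⁻¹(2) = 7

σ⁻¹ = [3 7 1 4 6 5 2]


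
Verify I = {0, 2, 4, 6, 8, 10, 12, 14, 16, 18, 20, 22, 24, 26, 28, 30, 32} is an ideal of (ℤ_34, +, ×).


Check ideal conditions for I = {0, 2, 4, 6, 8, 10, 12, 14, 16, 18, 20, 22, 24, 26, 28, 30, 32} in ℤ_34:
(1) I is an additive subgroup? Yes
(2) For r ∈ ℤ_34 and a ∈ I: r·a ∈ I? Yes

Yes, I is an ideal of ℤ_34


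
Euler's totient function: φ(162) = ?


Factor n: 162 = 2 × 3^4
φ(n) = n · ∏(1 - 1/p) over distinct primes p | n
φ(162) = 162 · (1 - 1/2) · (1 - 1/3) = 54

φ(162) = 54


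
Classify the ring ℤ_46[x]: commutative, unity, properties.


ℤ_46 has zero divisors (2·23 ≡ 0), and these lift to constant zero divisors in ℤ_46[x]; so not an integral domain
Commutative: Yes
Integral domain: No
Has unity: Yes

ℤ_46[x]: Commutative=Yes, Unity=Yes


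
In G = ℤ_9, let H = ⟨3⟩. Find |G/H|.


|⟨3⟩| = n / gcd(3, 9) = 9 / 3 = 3
H is normal (ℤ_9 is abelian).
|G/H| = |G| / |H| = 9 / 3 = 3

|G/H| = 3


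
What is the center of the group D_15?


Z(G) = {g ∈ G | gx = xg for all x ∈ G}
For odd n, Z(D_n) = {e}: no nontrivial rotation commutes with all reflections

Z(D_15) = {e}


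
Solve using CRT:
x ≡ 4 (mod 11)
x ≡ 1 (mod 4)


m₁ = 11, m₂ = 4, gcd = 1, so CRT applies. M = m₁·m₂ = 44
Let M₁ = M/m₁ = 4, M₂ = M/m₂ = 11
Find y₁ ≡ M₁⁻¹ (mod m₁): 4⁻¹ ≡ 3 (mod 11)
Find y₂ ≡ M₂⁻¹ (mod m₂): 11⁻¹ ≡ 3 (mod 4)
x = a₁·M₁·y₁ + a₂·M₂·y₂ = 4·4·3 + 1·11·3 = 81
Reduce mod 44: x ≡ 37
Check: 37 mod 11 = 4 ✓, 37 mod 4 = 1 ✓

x ≡ 37 (mod 44)


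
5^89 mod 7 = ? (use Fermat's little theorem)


Fermat's little theorem: if p is prime and gcd(a,p)=1, then a^(p-1) ≡ 1 (mod p)
p = 7 is prime, gcd(5,7) = 1
Reduce exponent: 89 mod 6 = 5
So 5^89 ≡ 5^5 (mod 7)
5^5 mod 7 = 3

5^89 ≡ 3 (mod 7)


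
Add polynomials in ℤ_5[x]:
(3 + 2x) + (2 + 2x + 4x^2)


Add coefficients mod 5:
x^0: 3 + 2 = 0 (mod 5)
x^1: 2 + 2 = 4 (mod 5)
x^2: 0 + 4 = 4 (mod 5)
Result: 4x + 4x^2

f + g = 4x + 4x^2


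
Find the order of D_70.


|D_n| = 2n (n rotations and n reflections)
|D_70| = 2×70 = 140

|D_70| = 140
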